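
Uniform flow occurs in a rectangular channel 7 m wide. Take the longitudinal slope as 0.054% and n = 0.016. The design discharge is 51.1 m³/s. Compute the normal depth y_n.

Manning's equation rearranged: A R^(2/3) = nQ / (1·√S) = 0.016 × 51.1 / (√0.00054) = 35.18.
Try y = 4.17 m: A R^(2/3) = 44.82 — high.
Try y = 2.46 m: A R^(2/3) = 22.01 — low.
Try y = 3.47 m: A R^(2/3) = 35.17 — matches.

y_n = 3.47 m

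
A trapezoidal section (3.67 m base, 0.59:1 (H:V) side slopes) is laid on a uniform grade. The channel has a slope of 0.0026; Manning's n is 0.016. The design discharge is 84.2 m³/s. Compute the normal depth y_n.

y_n = 3.35 m

Manning's equation rearranged: A R^(2/3) = nQ / (1·√S) = 0.016 × 84.2 / (√0.0026) = 26.42.
Trying y = 3.94 m: A R^(2/3) = 35.5 — high.
Trying y = 2.4 m: A R^(2/3) = 14.69 — low.
Trying y = 3.35 m: A R^(2/3) = 26.44 — matches.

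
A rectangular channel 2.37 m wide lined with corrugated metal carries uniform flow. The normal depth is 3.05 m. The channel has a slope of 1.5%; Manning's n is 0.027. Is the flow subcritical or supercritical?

Flow area A = b·y = 2.37 × 3.05 = 7.228 m². Wetted perimeter P = b + 2y = 2.37 + 2×3.05 = 8.47 m.
Hydraulic radius R = A/P = 7.228/8.47 = 0.8534 m.
V = (1/n) R^(2/3) √S = (1/0.027) × 0.8534^(2/3) × √0.015 = 4.081 m/s. Hydraulic depth D_h = A/T = 7.228/2.37 = 3.05 m.
Froude number Fr = V/√(g·D_h) = 4.081/√(9.81×3.05) = 0.746, which is less than 1, so the flow is subcritical.

subcritical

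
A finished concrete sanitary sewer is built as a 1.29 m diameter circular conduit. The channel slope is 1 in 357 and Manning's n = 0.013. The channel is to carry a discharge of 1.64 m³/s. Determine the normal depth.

y_n = 0.762 m

Manning's equation rearranged: A R^(2/3) = nQ / (1·√S) = 0.013 × 1.64 / (√0.002801) = 0.4028.
At y = 0.642 m: A R^(2/3) = 0.3049 — too small.
At y = 0.929 m: A R^(2/3) = 0.5336 — too large.
At y = 0.762 m: A R^(2/3) = 0.4031 — ≈ 0.4028.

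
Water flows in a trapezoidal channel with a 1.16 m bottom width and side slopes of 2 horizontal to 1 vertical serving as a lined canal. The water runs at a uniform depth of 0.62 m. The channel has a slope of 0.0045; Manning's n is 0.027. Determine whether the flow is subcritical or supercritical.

subcritical

With bottom width b = 1.16 m and side slope z = 2: A = (b + zy)y = (1.16 + 2×0.62)×0.62 = 1.488 m²; P = b + 2y√(1+z²) = 1.16 + 2×0.62×2.236 = 3.933 m.
Hydraulic radius R = A/P = 1.488/3.933 = 0.3784 m.
V = (1/n) R^(2/3) √S = (1/0.027) × 0.3784^(2/3) × √0.0045 = 1.3 m/s. Hydraulic depth D_h = A/T = 1.488/3.64 = 0.4088 m.
Froude number Fr = V/√(g·D_h) = 1.3/√(9.81×0.4088) = 0.649, which is less than 1, so the flow is subcritical.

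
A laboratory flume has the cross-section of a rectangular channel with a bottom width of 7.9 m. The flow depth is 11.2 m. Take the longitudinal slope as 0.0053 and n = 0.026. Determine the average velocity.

V = 5.72 m/s

Flow area A = b·y = 7.9 × 11.2 = 88.48 m². Wetted perimeter P = b + 2y = 7.9 + 2×11.2 = 30.3 m.
Hydraulic radius R = A/P = 88.48/30.3 = 2.92 m.
From Manning's equation, V = (1/n) R^(2/3) S^(1/2) = (1/0.026) × 2.92^(2/3) × 0.0053^(1/2) = 5.72 m/s.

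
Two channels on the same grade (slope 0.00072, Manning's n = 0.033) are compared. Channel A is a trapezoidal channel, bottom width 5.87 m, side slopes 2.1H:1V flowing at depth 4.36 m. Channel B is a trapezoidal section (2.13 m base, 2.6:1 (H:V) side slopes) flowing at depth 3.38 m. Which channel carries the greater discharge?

channel A

Channel A: With bottom width b = 5.87 m and side slope z = 2.1: A = (b + zy)y = (5.87 + 2.1×4.36)×4.36 = 65.51 m²; P = b + 2y√(1+z²) = 5.87 + 2×4.36×2.326 = 26.15 m. Hydraulic radius R = A/P = 65.51/26.15 = 2.505 m. Q_A = (1/0.033)·65.51·2.505^(2/3)·√0.00072 = 98.26 m³/s.
Channel B: With bottom width b = 2.13 m and side slope z = 2.6: A = (b + zy)y = (2.13 + 2.6×3.38)×3.38 = 36.9 m²; P = b + 2y√(1+z²) = 2.13 + 2×3.38×2.786 = 20.96 m. Hydraulic radius R = A/P = 36.9/20.96 = 1.761 m. Q_B = (1/0.033)·36.9·1.761^(2/3)·√0.00072 = 43.75 m³/s.
Q_A = 98.26 m³/s vs Q_B = 43.75 m³/s, so channel A carries more.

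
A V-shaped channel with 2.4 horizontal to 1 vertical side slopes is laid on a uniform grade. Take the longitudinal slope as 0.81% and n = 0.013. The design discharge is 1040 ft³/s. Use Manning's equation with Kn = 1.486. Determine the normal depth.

y_n = 4.93 ft

Manning's equation rearranged: A R^(2/3) = nQ / (1.486·√S) = 0.013 × 1040 / (1.486 × √0.0081) = 101.1.
Trying y = 5.65 ft: A R^(2/3) = 145.1 — over.
Trying y = 4.03 ft: A R^(2/3) = 58.95 — short.
Trying y = 4.93 ft: A R^(2/3) = 100.9 — close enough.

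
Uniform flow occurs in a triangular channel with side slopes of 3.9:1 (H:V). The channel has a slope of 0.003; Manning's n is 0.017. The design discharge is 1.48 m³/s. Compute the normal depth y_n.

Manning's equation rearranged: A R^(2/3) = nQ / (1·√S) = 0.017 × 1.48 / (√0.003) = 0.4594.
At y = 0.433 m: A R^(2/3) = 0.2581 — too small.
At y = 0.677 m: A R^(2/3) = 0.85 — too large.
At y = 0.537 m: A R^(2/3) = 0.4582 — close enough.

y_n = 0.537 m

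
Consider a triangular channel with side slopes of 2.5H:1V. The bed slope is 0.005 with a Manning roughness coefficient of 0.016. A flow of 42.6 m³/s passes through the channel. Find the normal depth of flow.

Manning's equation rearranged: A R^(2/3) = nQ / (1·√S) = 0.016 × 42.6 / (√0.005) = 9.639.
Trying y = 1.46 m: A R^(2/3) = 4.112 — short.
Trying y = 2.45 m: A R^(2/3) = 16.35 — over.
Trying y = 2.01 m: A R^(2/3) = 9.645 — ≈ 9.639.

y_n = 2.01 m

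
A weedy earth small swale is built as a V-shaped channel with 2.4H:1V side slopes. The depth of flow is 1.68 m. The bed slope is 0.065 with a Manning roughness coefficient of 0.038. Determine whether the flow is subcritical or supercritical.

For a triangular section with side slope z = 2.4: A = zy² = 2.4×1.68² = 6.774 m²; P = 2y√(1+z²) = 2×1.68×2.6 = 8.736 m.
Hydraulic radius R = A/P = 6.774/8.736 = 0.7754 m.
V = (1/n) R^(2/3) √S = (1/0.038) × 0.7754^(2/3) × √0.065 = 5.663 m/s. Hydraulic depth D_h = A/T = 6.774/8.064 = 0.84 m.
Froude number Fr = V/√(g·D_h) = 5.663/√(9.81×0.84) = 1.97, which is greater than 1, so the flow is supercritical.

supercritical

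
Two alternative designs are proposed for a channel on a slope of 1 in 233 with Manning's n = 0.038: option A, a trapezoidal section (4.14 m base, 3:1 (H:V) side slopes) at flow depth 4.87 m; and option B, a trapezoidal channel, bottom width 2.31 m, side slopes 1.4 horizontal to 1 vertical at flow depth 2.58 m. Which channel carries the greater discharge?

channel A

Channel A: With bottom width b = 4.14 m and side slope z = 3: A = (b + zy)y = (4.14 + 3×4.87)×4.87 = 91.31 m²; P = b + 2y√(1+z²) = 4.14 + 2×4.87×3.162 = 34.94 m. Hydraulic radius R = A/P = 91.31/34.94 = 2.613 m. Q_A = (1/0.038)·91.31·2.613^(2/3)·√0.004292 = 298.7 m³/s.
Channel B: With bottom width b = 2.31 m and side slope z = 1.4: A = (b + zy)y = (2.31 + 1.4×2.58)×2.58 = 15.28 m²; P = b + 2y√(1+z²) = 2.31 + 2×2.58×1.72 = 11.19 m. Hydraulic radius R = A/P = 15.28/11.19 = 1.366 m. Q_B = (1/0.038)·15.28·1.366^(2/3)·√0.004292 = 32.42 m³/s.
Q_A = 298.7 m³/s vs Q_B = 32.42 m³/s, so channel A carries more.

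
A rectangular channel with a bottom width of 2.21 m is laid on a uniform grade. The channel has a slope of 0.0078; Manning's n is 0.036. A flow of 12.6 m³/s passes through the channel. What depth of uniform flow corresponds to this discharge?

y_n = 2.73 m

Manning's equation rearranged: A R^(2/3) = nQ / (1·√S) = 0.036 × 12.6 / (√0.0078) = 5.136.
Try y = 3.09 m: A R^(2/3) = 5.953 — over.
Try y = 2.34 m: A R^(2/3) = 4.271 — short.
Try y = 2.73 m: A R^(2/3) = 5.141 — ≈ 5.136.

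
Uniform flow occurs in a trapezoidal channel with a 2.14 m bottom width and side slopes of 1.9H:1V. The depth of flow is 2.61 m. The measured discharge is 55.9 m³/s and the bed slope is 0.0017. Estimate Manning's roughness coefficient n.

With bottom width b = 2.14 m and side slope z = 1.9: A = (b + zy)y = (2.14 + 1.9×2.61)×2.61 = 18.53 m²; P = b + 2y√(1+z²) = 2.14 + 2×2.61×2.147 = 13.35 m.
Hydraulic radius R = A/P = 18.53/13.35 = 1.388 m.
Rearranging Manning's equation: n = (1/Q) A R^(2/3) S^(1/2) = (1/55.9) × 18.53 × 1.388^(2/3) × √0.0017 = 0.017.

n = 0.017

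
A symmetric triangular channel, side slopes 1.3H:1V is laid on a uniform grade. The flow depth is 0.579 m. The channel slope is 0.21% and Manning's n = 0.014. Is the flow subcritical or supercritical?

subcritical

For a triangular section with side slope z = 1.3: A = zy² = 1.3×0.579² = 0.4358 m²; P = 2y√(1+z²) = 2×0.579×1.64 = 1.899 m.
Hydraulic radius R = A/P = 0.4358/1.899 = 0.2295 m.
V = (1/n) R^(2/3) √S = (1/0.014) × 0.2295^(2/3) × √0.0021 = 1.227 m/s. Hydraulic depth D_h = A/T = 0.4358/1.505 = 0.2895 m.
Froude number Fr = V/√(g·D_h) = 1.227/√(9.81×0.2895) = 0.728, which is less than 1, so the flow is subcritical.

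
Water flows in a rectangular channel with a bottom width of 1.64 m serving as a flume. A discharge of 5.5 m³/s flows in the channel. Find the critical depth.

For a rectangular channel, critical depth y_c = (q²/g)^(1/3) where q = Q/b = 5.5/1.64 = 3.354 m²/s.
So y_c = (3.354²/9.81)^(1/3) = 1.05 m.

y_c = 1.05 m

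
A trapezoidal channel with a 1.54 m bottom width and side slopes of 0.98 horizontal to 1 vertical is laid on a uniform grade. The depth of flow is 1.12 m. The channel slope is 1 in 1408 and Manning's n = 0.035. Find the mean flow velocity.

V = 0.561 m/s

With bottom width b = 1.54 m and side slope z = 0.98: A = (b + zy)y = (1.54 + 0.98×1.12)×1.12 = 2.954 m²; P = b + 2y√(1+z²) = 1.54 + 2×1.12×1.4 = 4.676 m.
Hydraulic radius R = A/P = 2.954/4.676 = 0.6317 m.
From Manning's equation, V = (1/n) R^(2/3) S^(1/2) = (1/0.035) × 0.6317^(2/3) × 0.0007102^(1/2) = 0.561 m/s.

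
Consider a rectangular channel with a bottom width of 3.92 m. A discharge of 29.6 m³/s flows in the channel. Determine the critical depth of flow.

For a rectangular channel, critical depth y_c = (q²/g)^(1/3) where q = Q/b = 29.6/3.92 = 7.551 m²/s.
So y_c = (7.551²/9.81)^(1/3) = 1.8 m.

y_c = 1.8 m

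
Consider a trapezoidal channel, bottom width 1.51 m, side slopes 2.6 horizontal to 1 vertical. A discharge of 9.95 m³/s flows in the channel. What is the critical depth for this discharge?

y_c = 0.994 m

At critical depth, Q² T / (g A³) = 1, i.e. A³/T = Q²/g = 9.95²/9.81 = 10.09.
At y = 1.2 m: A³/T = 22.13 — too large.
At y = 0.994 m: A³/T = 10.09 — close enough.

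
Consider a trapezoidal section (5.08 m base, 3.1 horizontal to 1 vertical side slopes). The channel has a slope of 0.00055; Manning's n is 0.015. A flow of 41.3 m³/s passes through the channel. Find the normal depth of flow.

y_n = 2.01 m

Manning's equation rearranged: A R^(2/3) = nQ / (1·√S) = 0.015 × 41.3 / (√0.00055) = 26.42.
Try y = 1.67 m: A R^(2/3) = 17.96 — low.
Try y = 2.01 m: A R^(2/3) = 26.4 — close enough.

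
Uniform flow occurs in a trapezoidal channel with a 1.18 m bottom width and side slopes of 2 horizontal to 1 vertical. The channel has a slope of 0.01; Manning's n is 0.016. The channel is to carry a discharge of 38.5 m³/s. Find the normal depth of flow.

y_n = 1.59 m

Manning's equation rearranged: A R^(2/3) = nQ / (1·√S) = 0.016 × 38.5 / (√0.01) = 6.16.
Trying y = 1.12 m: A R^(2/3) = 2.782 — short.
Trying y = 1.9 m: A R^(2/3) = 9.321 — over.
Trying y = 1.59 m: A R^(2/3) = 6.153 — close enough.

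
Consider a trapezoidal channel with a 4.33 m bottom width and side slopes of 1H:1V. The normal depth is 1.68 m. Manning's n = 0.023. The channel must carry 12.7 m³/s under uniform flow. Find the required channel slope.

S = 0.000727

With bottom width b = 4.33 m and side slope z = 1: A = (b + zy)y = (4.33 + 1×1.68)×1.68 = 10.1 m²; P = b + 2y√(1+z²) = 4.33 + 2×1.68×1.414 = 9.082 m.
Hydraulic radius R = A/P = 10.1/9.082 = 1.112 m.
From Manning's equation, S = [nQ / (1 A R^(2/3))]² = [0.023 × 12.7 / (1 × 10.1 × 1.112^(2/3))]² = 0.000727.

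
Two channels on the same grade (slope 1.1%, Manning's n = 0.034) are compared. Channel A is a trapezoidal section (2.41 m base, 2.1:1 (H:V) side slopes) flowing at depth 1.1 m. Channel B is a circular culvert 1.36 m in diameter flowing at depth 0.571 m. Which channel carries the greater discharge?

channel A

Channel A: With bottom width b = 2.41 m and side slope z = 2.1: A = (b + zy)y = (2.41 + 2.1×1.1)×1.1 = 5.192 m²; P = b + 2y√(1+z²) = 2.41 + 2×1.1×2.326 = 7.527 m. Hydraulic radius R = A/P = 5.192/7.527 = 0.6898 m. Q_A = (1/0.034)·5.192·0.6898^(2/3)·√0.011 = 12.5 m³/s.
Channel B: For a circular section of diameter D = 1.36 m at depth y = 0.571 m, the central angle is θ = 2 arccos(1 − 2y/D) = 2.82 rad. Then A = (D²/8)(θ − sin θ) = 0.5787 m² and P = Dθ/2 = 1.917 m. Hydraulic radius R = A/P = 0.5787/1.917 = 0.3018 m. Q_B = (1/0.034)·0.5787·0.3018^(2/3)·√0.011 = 0.8033 m³/s.
Q_A = 12.5 m³/s vs Q_B = 0.8033 m³/s, so channel A carries more.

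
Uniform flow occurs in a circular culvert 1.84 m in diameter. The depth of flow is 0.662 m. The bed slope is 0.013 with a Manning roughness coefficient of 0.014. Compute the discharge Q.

Q = 3.57 m³/s

For a circular section of diameter D = 1.84 m at depth y = 0.662 m, the central angle is θ = 2 arccos(1 − 2y/D) = 2.573 rad. Then A = (D²/8)(θ − sin θ) = 0.8611 m² and P = Dθ/2 = 2.367 m.
Hydraulic radius R = A/P = 0.8611/2.367 = 0.3638 m.
Manning's equation: Q = (1/n) A R^(2/3) S^(1/2) = (1/0.014) × 0.8611 × 0.3638^(2/3) × 0.013^(1/2) = 3.57 m³/s.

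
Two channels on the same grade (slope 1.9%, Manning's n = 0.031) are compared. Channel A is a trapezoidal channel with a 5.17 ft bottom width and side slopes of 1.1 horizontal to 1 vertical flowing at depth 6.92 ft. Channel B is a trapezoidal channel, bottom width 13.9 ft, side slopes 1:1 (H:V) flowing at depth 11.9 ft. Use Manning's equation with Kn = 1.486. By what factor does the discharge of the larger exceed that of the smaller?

Channel A: With bottom width b = 5.17 ft and side slope z = 1.1: A = (b + zy)y = (5.17 + 1.1×6.92)×6.92 = 88.45 ft²; P = b + 2y√(1+z²) = 5.17 + 2×6.92×1.487 = 25.74 ft. Hydraulic radius R = A/P = 88.45/25.74 = 3.436 ft. Q_A = (1.486/0.031)·88.45·3.436^(2/3)·√0.019 = 1331 ft³/s.
Channel B: With bottom width b = 13.9 ft and side slope z = 1: A = (b + zy)y = (13.9 + 1×11.9)×11.9 = 307 ft²; P = b + 2y√(1+z²) = 13.9 + 2×11.9×1.414 = 47.56 ft. Hydraulic radius R = A/P = 307/47.56 = 6.456 ft. Q_B = (1.486/0.031)·307·6.456^(2/3)·√0.019 = 7033 ft³/s.
The larger discharge is 7033 ft³/s and the smaller is 1331 ft³/s; the ratio is 5.29.

5.29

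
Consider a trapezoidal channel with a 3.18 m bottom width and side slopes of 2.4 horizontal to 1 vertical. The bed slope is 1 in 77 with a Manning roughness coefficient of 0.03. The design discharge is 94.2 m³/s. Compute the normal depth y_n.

Manning's equation rearranged: A R^(2/3) = nQ / (1·√S) = 0.03 × 94.2 / (√0.01299) = 24.8.
Try y = 1.69 m: A R^(2/3) = 12.41 — too small.
Try y = 2.33 m: A R^(2/3) = 24.8 — ≈ 24.8.

y_n = 2.33 m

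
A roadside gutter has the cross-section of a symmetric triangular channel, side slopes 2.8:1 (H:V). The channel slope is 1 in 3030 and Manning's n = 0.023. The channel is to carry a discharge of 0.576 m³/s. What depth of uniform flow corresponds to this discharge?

Manning's equation rearranged: A R^(2/3) = nQ / (1·√S) = 0.023 × 0.576 / (√0.00033) = 0.7292.
Trying y = 0.883 m: A R^(2/3) = 1.216 — over.
Trying y = 0.532 m: A R^(2/3) = 0.3149 — short.
Trying y = 0.729 m: A R^(2/3) = 0.7295 — matches.

y_n = 0.729 m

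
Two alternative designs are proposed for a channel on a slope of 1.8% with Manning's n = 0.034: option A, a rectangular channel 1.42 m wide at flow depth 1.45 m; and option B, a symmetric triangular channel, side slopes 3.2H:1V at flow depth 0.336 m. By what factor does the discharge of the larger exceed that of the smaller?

Channel A: Flow area A = b·y = 1.42 × 1.45 = 2.059 m². Wetted perimeter P = b + 2y = 1.42 + 2×1.45 = 4.32 m. Hydraulic radius R = A/P = 2.059/4.32 = 0.4766 m. Q_A = (1/0.034)·2.059·0.4766^(2/3)·√0.018 = 4.957 m³/s.
Channel B: For a triangular section with side slope z = 3.2: A = zy² = 3.2×0.336² = 0.3613 m²; P = 2y√(1+z²) = 2×0.336×3.353 = 2.253 m. Hydraulic radius R = A/P = 0.3613/2.253 = 0.1604 m. Q_B = (1/0.034)·0.3613·0.1604^(2/3)·√0.018 = 0.4208 m³/s.
The larger discharge is 4.957 m³/s and the smaller is 0.4208 m³/s; the ratio is 11.8.

11.8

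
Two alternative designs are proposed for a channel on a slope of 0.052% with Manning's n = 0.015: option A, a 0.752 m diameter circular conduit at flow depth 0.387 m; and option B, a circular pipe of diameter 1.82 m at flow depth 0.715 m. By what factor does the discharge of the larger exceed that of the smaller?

Channel A: For a circular section of diameter D = 0.752 m at depth y = 0.387 m, the central angle is θ = 2 arccos(1 − 2y/D) = 3.2 rad. Then A = (D²/8)(θ − sin θ) = 0.2303 m² and P = Dθ/2 = 1.203 m. Hydraulic radius R = A/P = 0.2303/1.203 = 0.1914 m. Q_A = (1/0.015)·0.2303·0.1914^(2/3)·√0.00052 = 0.1163 m³/s.
Channel B: For a circular section of diameter D = 1.82 m at depth y = 0.715 m, the central angle is θ = 2 arccos(1 − 2y/D) = 2.71 rad. Then A = (D²/8)(θ − sin θ) = 0.9486 m² and P = Dθ/2 = 2.466 m. Hydraulic radius R = A/P = 0.9486/2.466 = 0.3847 m. Q_B = (1/0.015)·0.9486·0.3847^(2/3)·√0.00052 = 0.7628 m³/s.
The larger discharge is 0.7628 m³/s and the smaller is 0.1163 m³/s; the ratio is 6.56.

6.56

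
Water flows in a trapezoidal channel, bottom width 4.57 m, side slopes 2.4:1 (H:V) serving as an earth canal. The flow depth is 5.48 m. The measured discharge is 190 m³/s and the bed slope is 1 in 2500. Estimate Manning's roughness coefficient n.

With bottom width b = 4.57 m and side slope z = 2.4: A = (b + zy)y = (4.57 + 2.4×5.48)×5.48 = 97.12 m²; P = b + 2y√(1+z²) = 4.57 + 2×5.48×2.6 = 33.07 m.
Hydraulic radius R = A/P = 97.12/33.07 = 2.937 m.
Rearranging Manning's equation: n = (1/Q) A R^(2/3) S^(1/2) = (1/190) × 97.12 × 2.937^(2/3) × √0.0004 = 0.021.

n = 0.021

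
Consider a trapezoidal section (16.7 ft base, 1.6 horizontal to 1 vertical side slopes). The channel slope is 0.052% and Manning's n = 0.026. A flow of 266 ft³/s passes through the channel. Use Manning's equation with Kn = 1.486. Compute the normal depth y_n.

Manning's equation rearranged: A R^(2/3) = nQ / (1.486·√S) = 0.026 × 266 / (1.486 × √0.00052) = 204.1.
At y = 5.04 ft: A R^(2/3) = 287.4 — over.
At y = 3.45 ft: A R^(2/3) = 144.2 — short.
At y = 4.18 ft: A R^(2/3) = 203.8 — matches.

y_n = 4.18 ft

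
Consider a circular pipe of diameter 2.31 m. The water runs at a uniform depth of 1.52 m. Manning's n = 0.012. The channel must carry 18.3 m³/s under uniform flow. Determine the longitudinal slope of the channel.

S = 0.00964

For a circular section of diameter D = 2.31 m at depth y = 1.52 m, the central angle is θ = 2 arccos(1 − 2y/D) = 3.785 rad. Then A = (D²/8)(θ − sin θ) = 2.924 m² and P = Dθ/2 = 4.371 m.
Hydraulic radius R = A/P = 2.924/4.371 = 0.669 m.
From Manning's equation, S = [nQ / (1 A R^(2/3))]² = [0.012 × 18.3 / (1 × 2.924 × 0.669^(2/3))]² = 0.00964.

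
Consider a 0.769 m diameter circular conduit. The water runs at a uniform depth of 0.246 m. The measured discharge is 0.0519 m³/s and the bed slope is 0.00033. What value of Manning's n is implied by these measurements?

n = 0.012

For a circular section of diameter D = 0.769 m at depth y = 0.246 m, the central angle is θ = 2 arccos(1 − 2y/D) = 2.405 rad. Then A = (D²/8)(θ − sin θ) = 0.1281 m² and P = Dθ/2 = 0.9246 m.
Hydraulic radius R = A/P = 0.1281/0.9246 = 0.1385 m.
Rearranging Manning's equation: n = (1/Q) A R^(2/3) S^(1/2) = (1/0.0519) × 0.1281 × 0.1385^(2/3) × √0.00033 = 0.012.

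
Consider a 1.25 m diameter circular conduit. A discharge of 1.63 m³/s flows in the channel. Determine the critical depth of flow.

At critical depth, Q² T / (g A³) = 1, i.e. A³/T = Q²/g = 1.63²/9.81 = 0.2708.
Try y = 0.774 m: A³/T = 0.4187 — too large.
Try y = 0.472 m: A³/T = 0.06301 — too small.
Try y = 0.691 m: A³/T = 0.2712 — ≈ 0.2708.

y_c = 0.691 m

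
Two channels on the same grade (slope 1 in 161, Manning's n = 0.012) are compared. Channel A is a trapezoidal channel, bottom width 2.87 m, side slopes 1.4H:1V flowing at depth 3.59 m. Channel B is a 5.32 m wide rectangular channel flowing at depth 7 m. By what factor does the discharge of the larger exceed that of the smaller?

Channel A: With bottom width b = 2.87 m and side slope z = 1.4: A = (b + zy)y = (2.87 + 1.4×3.59)×3.59 = 28.35 m²; P = b + 2y√(1+z²) = 2.87 + 2×3.59×1.72 = 15.22 m. Hydraulic radius R = A/P = 28.35/15.22 = 1.862 m. Q_A = (1/0.012)·28.35·1.862^(2/3)·√0.006211 = 281.8 m³/s.
Channel B: Flow area A = b·y = 5.32 × 7 = 37.24 m². Wetted perimeter P = b + 2y = 5.32 + 2×7 = 19.32 m. Hydraulic radius R = A/P = 37.24/19.32 = 1.928 m. Q_B = (1/0.012)·37.24·1.928^(2/3)·√0.006211 = 378.8 m³/s.
The larger discharge is 378.8 m³/s and the smaller is 281.8 m³/s; the ratio is 1.34.

1.34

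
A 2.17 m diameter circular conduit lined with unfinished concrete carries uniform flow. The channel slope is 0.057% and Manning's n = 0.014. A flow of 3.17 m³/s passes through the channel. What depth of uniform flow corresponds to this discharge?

Manning's equation rearranged: A R^(2/3) = nQ / (1·√S) = 0.014 × 3.17 / (√0.00057) = 1.859.
Try y = 1.74 m: A R^(2/3) = 2.41 — over.
Try y = 1.41 m: A R^(2/3) = 1.86 — matches.

y_n = 1.41 m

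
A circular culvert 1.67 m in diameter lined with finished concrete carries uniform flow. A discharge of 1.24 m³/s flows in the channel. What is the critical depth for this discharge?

At critical depth, Q² T / (g A³) = 1, i.e. A³/T = Q²/g = 1.24²/9.81 = 0.1567.
Trying y = 0.404 m: A³/T = 0.04777 — low.
Trying y = 0.67 m: A³/T = 0.3386 — high.
Trying y = 0.549 m: A³/T = 0.1572 — matches.

y_c = 0.549 m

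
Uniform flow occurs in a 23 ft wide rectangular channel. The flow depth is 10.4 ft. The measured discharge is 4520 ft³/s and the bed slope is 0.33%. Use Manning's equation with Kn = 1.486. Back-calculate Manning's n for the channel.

n = 0.014

Flow area A = b·y = 23 × 10.4 = 239.2 ft². Wetted perimeter P = b + 2y = 23 + 2×10.4 = 43.8 ft.
Hydraulic radius R = A/P = 239.2/43.8 = 5.461 ft.
Rearranging Manning's equation: n = (1.486/Q) A R^(2/3) S^(1/2) = (1.486/4520) × 239.2 × 5.461^(2/3) × √0.0033 = 0.014.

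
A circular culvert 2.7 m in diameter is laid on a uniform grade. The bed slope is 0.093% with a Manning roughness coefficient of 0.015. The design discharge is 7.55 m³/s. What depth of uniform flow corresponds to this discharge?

Manning's equation rearranged: A R^(2/3) = nQ / (1·√S) = 0.015 × 7.55 / (√0.00093) = 3.714.
Trying y = 2.31 m: A R^(2/3) = 4.562 — too large.
Trying y = 1.37 m: A R^(2/3) = 2.258 — too small.
Trying y = 1.9 m: A R^(2/3) = 3.714 — matches.

y_n = 1.9 m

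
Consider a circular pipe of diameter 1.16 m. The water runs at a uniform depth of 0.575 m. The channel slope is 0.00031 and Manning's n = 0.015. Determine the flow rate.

Q = 0.268 m³/s

For a circular section of diameter D = 1.16 m at depth y = 0.575 m, the central angle is θ = 2 arccos(1 − 2y/D) = 3.124 rad. Then A = (D²/8)(θ − sin θ) = 0.5226 m² and P = Dθ/2 = 1.812 m.
Hydraulic radius R = A/P = 0.5226/1.812 = 0.2884 m.
Manning's equation: Q = (1/n) A R^(2/3) S^(1/2) = (1/0.015) × 0.5226 × 0.2884^(2/3) × 0.00031^(1/2) = 0.268 m³/s.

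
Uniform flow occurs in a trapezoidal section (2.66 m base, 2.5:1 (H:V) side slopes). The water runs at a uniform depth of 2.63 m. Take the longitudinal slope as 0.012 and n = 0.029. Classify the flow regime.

With bottom width b = 2.66 m and side slope z = 2.5: A = (b + zy)y = (2.66 + 2.5×2.63)×2.63 = 24.29 m²; P = b + 2y√(1+z²) = 2.66 + 2×2.63×2.693 = 16.82 m.
Hydraulic radius R = A/P = 24.29/16.82 = 1.444 m.
V = (1/n) R^(2/3) √S = (1/0.029) × 1.444^(2/3) × √0.012 = 4.825 m/s. Hydraulic depth D_h = A/T = 24.29/15.81 = 1.536 m.
Froude number Fr = V/√(g·D_h) = 4.825/√(9.81×1.536) = 1.24, which is greater than 1, so the flow is supercritical.

supercritical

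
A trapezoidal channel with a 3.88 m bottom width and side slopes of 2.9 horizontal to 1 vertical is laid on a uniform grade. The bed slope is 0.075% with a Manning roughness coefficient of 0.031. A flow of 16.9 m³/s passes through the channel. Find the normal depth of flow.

Manning's equation rearranged: A R^(2/3) = nQ / (1·√S) = 0.031 × 16.9 / (√0.00075) = 19.13.
Try y = 2.11 m: A R^(2/3) = 24.53 — too large.
Try y = 1.37 m: A R^(2/3) = 9.848 — too small.
Try y = 1.88 m: A R^(2/3) = 19.13 — close enough.

y_n = 1.88 m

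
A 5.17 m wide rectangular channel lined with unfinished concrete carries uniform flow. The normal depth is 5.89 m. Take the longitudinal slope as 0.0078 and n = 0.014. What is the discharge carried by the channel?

Q = 284 m³/s

Flow area A = b·y = 5.17 × 5.89 = 30.45 m². Wetted perimeter P = b + 2y = 5.17 + 2×5.89 = 16.95 m.
Hydraulic radius R = A/P = 30.45/16.95 = 1.797 m.
Manning's equation: Q = (1/n) A R^(2/3) S^(1/2) = (1/0.014) × 30.45 × 1.797^(2/3) × 0.0078^(1/2) = 284 m³/s.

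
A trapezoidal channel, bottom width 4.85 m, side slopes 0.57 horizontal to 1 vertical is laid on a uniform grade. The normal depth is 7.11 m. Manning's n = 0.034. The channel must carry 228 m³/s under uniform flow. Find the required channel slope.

With bottom width b = 4.85 m and side slope z = 0.57: A = (b + zy)y = (4.85 + 0.57×7.11)×7.11 = 63.3 m²; P = b + 2y√(1+z²) = 4.85 + 2×7.11×1.151 = 21.22 m.
Hydraulic radius R = A/P = 63.3/21.22 = 2.983 m.
From Manning's equation, S = [nQ / (1 A R^(2/3))]² = [0.034 × 228 / (1 × 63.3 × 2.983^(2/3))]² = 0.00349.

S = 0.00349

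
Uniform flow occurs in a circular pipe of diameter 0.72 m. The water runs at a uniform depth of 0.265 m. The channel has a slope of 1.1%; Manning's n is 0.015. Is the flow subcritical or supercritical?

For a circular section of diameter D = 0.72 m at depth y = 0.265 m, the central angle is θ = 2 arccos(1 − 2y/D) = 2.607 rad. Then A = (D²/8)(θ − sin θ) = 0.136 m² and P = Dθ/2 = 0.9387 m.
Hydraulic radius R = A/P = 0.136/0.9387 = 0.1449 m.
V = (1/n) R^(2/3) √S = (1/0.015) × 0.1449^(2/3) × √0.011 = 1.929 m/s. Hydraulic depth D_h = A/T = 0.136/0.6945 = 0.1958 m.
Froude number Fr = V/√(g·D_h) = 1.929/√(9.81×0.1958) = 1.39, which is greater than 1, so the flow is supercritical.

supercritical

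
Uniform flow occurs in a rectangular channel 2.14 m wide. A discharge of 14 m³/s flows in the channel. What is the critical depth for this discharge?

For a rectangular channel, critical depth y_c = (q²/g)^(1/3) where q = Q/b = 14/2.14 = 6.542 m²/s.
So y_c = (6.542²/9.81)^(1/3) = 1.63 m.

y_c = 1.63 m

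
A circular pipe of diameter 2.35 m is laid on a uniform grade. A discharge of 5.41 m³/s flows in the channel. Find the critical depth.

y_c = 1.07 m

At critical depth, Q² T / (g A³) = 1, i.e. A³/T = Q²/g = 5.41²/9.81 = 2.983.
Trying y = 0.825 m: A³/T = 1.118 — too small.
Trying y = 1.34 m: A³/T = 7.17 — too large.
Trying y = 1.07 m: A³/T = 3.035 — ≈ 2.983.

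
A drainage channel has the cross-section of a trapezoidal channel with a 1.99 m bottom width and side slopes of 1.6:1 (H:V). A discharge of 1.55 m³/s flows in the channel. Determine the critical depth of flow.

At critical depth, Q² T / (g A³) = 1, i.e. A³/T = Q²/g = 1.55²/9.81 = 0.2449.
Trying y = 0.277 m: A³/T = 0.1064 — too small.
Trying y = 0.357 m: A³/T = 0.244 — ≈ 0.2449.

y_c = 0.357 m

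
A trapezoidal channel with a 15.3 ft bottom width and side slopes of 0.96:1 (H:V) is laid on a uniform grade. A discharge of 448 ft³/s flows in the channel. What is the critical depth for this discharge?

At critical depth, Q² T / (g A³) = 1, i.e. A³/T = Q²/g = 448²/32.2 = 6233.
Trying y = 3.45 ft: A³/T = 12080 — high.
Trying y = 2.24 ft: A³/T = 3047 — low.
Trying y = 2.81 ft: A³/T = 6250 — close enough.

y_c = 2.81 ft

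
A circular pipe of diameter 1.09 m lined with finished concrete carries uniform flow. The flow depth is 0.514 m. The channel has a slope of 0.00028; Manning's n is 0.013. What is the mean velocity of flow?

For a circular section of diameter D = 1.09 m at depth y = 0.514 m, the central angle is θ = 2 arccos(1 − 2y/D) = 3.028 rad. Then A = (D²/8)(θ − sin θ) = 0.4328 m² and P = Dθ/2 = 1.65 m.
Hydraulic radius R = A/P = 0.4328/1.65 = 0.2623 m.
From Manning's equation, V = (1/n) R^(2/3) S^(1/2) = (1/0.013) × 0.2623^(2/3) × 0.00028^(1/2) = 0.527 m/s.

V = 0.527 m/s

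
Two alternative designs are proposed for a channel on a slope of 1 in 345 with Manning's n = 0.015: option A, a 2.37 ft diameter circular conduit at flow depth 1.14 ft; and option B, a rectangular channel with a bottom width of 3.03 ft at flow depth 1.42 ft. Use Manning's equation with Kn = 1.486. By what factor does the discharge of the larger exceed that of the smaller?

Channel A: For a circular section of diameter D = 2.37 ft at depth y = 1.14 ft, the central angle is θ = 2 arccos(1 − 2y/D) = 3.066 rad. Then A = (D²/8)(θ − sin θ) = 2.099 ft² and P = Dθ/2 = 3.633 ft. Hydraulic radius R = A/P = 2.099/3.633 = 0.5778 ft. Q_A = (1.486/0.015)·2.099·0.5778^(2/3)·√0.002899 = 7.767 ft³/s.
Channel B: Flow area A = b·y = 3.03 × 1.42 = 4.303 ft². Wetted perimeter P = b + 2y = 3.03 + 2×1.42 = 5.87 ft. Hydraulic radius R = A/P = 4.303/5.87 = 0.733 ft. Q_B = (1.486/0.015)·4.303·0.733^(2/3)·√0.002899 = 18.66 ft³/s.
The larger discharge is 18.66 ft³/s and the smaller is 7.767 ft³/s; the ratio is 2.4.

2.4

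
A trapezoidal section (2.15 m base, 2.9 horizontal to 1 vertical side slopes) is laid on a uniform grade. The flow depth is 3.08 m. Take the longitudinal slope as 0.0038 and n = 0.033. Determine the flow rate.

Q = 88 m³/s

With bottom width b = 2.15 m and side slope z = 2.9: A = (b + zy)y = (2.15 + 2.9×3.08)×3.08 = 34.13 m²; P = b + 2y√(1+z²) = 2.15 + 2×3.08×3.068 = 21.05 m.
Hydraulic radius R = A/P = 34.13/21.05 = 1.622 m.
Manning's equation: Q = (1/n) A R^(2/3) S^(1/2) = (1/0.033) × 34.13 × 1.622^(2/3) × 0.0038^(1/2) = 88 m³/s.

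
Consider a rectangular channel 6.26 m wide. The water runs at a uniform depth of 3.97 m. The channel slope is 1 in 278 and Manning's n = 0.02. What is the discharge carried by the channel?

Flow area A = b·y = 6.26 × 3.97 = 24.85 m². Wetted perimeter P = b + 2y = 6.26 + 2×3.97 = 14.2 m.
Hydraulic radius R = A/P = 24.85/14.2 = 1.75 m.
Manning's equation: Q = (1/n) A R^(2/3) S^(1/2) = (1/0.02) × 24.85 × 1.75^(2/3) × 0.003597^(1/2) = 108 m³/s.

Q = 108 m³/s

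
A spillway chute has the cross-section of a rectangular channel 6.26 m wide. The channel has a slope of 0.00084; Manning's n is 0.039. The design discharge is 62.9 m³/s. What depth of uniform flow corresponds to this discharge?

y_n = 7.89 m

Manning's equation rearranged: A R^(2/3) = nQ / (1·√S) = 0.039 × 62.9 / (√0.00084) = 84.64.
At y = 5.65 m: A R^(2/3) = 56.41 — low.
At y = 7.89 m: A R^(2/3) = 84.58 — ≈ 84.64.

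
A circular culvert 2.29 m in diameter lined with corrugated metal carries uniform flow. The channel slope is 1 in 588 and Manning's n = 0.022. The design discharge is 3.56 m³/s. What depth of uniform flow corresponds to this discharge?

y_n = 1.37 m

Manning's equation rearranged: A R^(2/3) = nQ / (1·√S) = 0.022 × 3.56 / (√0.001701) = 1.899.
Try y = 1.7 m: A R^(2/3) = 2.559 — high.
Try y = 1.21 m: A R^(2/3) = 1.558 — low.
Try y = 1.37 m: A R^(2/3) = 1.899 — ≈ 1.899.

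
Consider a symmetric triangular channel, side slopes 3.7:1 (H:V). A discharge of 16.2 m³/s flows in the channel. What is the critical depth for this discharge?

At critical depth, Q² T / (g A³) = 1, i.e. A³/T = Q²/g = 16.2²/9.81 = 26.75.
At y = 1.58 m: A³/T = 67.4 — too large.
At y = 1.31 m: A³/T = 26.41 — close enough.

y_c = 1.31 m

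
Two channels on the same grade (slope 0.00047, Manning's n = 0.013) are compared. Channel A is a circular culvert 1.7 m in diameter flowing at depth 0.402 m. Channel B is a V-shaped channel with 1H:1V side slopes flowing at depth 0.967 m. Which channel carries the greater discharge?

channel B

Channel A: For a circular section of diameter D = 1.7 m at depth y = 0.402 m, the central angle is θ = 2 arccos(1 − 2y/D) = 2.031 rad. Then A = (D²/8)(θ − sin θ) = 0.4102 m² and P = Dθ/2 = 1.727 m. Hydraulic radius R = A/P = 0.4102/1.727 = 0.2376 m. Q_A = (1/0.013)·0.4102·0.2376^(2/3)·√0.00047 = 0.2624 m³/s.
Channel B: For a triangular section with side slope z = 1: A = zy² = 1×0.967² = 0.9351 m²; P = 2y√(1+z²) = 2×0.967×1.414 = 2.735 m. Hydraulic radius R = A/P = 0.9351/2.735 = 0.3419 m. Q_B = (1/0.013)·0.9351·0.3419^(2/3)·√0.00047 = 0.7625 m³/s.
Q_A = 0.2624 m³/s vs Q_B = 0.7625 m³/s, so channel B carries more.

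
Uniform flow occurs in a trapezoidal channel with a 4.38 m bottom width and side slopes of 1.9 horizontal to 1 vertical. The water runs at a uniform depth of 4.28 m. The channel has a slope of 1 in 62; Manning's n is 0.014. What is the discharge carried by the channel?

With bottom width b = 4.38 m and side slope z = 1.9: A = (b + zy)y = (4.38 + 1.9×4.28)×4.28 = 53.55 m²; P = b + 2y√(1+z²) = 4.38 + 2×4.28×2.147 = 22.76 m.
Hydraulic radius R = A/P = 53.55/22.76 = 2.353 m.
Manning's equation: Q = (1/n) A R^(2/3) S^(1/2) = (1/0.014) × 53.55 × 2.353^(2/3) × 0.01613^(1/2) = 859 m³/s.

Q = 859 m³/s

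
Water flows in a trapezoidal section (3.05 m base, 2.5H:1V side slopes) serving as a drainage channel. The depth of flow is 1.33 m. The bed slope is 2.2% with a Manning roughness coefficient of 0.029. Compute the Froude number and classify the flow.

With bottom width b = 3.05 m and side slope z = 2.5: A = (b + zy)y = (3.05 + 2.5×1.33)×1.33 = 8.479 m²; P = b + 2y√(1+z²) = 3.05 + 2×1.33×2.693 = 10.21 m.
Hydraulic radius R = A/P = 8.479/10.21 = 0.8303 m.
V = (1/n) R^(2/3) √S = (1/0.029) × 0.8303^(2/3) × √0.022 = 4.518 m/s. Hydraulic depth D_h = A/T = 8.479/9.7 = 0.8741 m.
Froude number Fr = V/√(g·D_h) = 4.518/√(9.81×0.8741) = 1.54, which is greater than 1, so the flow is supercritical.

supercritical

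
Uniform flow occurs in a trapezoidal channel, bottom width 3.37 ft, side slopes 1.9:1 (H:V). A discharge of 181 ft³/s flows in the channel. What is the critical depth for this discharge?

y_c = 2.79 ft

At critical depth, Q² T / (g A³) = 1, i.e. A³/T = Q²/g = 181²/32.2 = 1017.
Try y = 3.21 ft: A³/T = 1804 — high.
Try y = 2.47 ft: A³/T = 619.3 — low.
Try y = 2.79 ft: A³/T = 1013 — close enough.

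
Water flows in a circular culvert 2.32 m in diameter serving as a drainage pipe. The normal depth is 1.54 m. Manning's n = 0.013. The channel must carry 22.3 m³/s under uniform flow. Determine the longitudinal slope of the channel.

S = 0.016

For a circular section of diameter D = 2.32 m at depth y = 1.54 m, the central angle is θ = 2 arccos(1 − 2y/D) = 3.809 rad. Then A = (D²/8)(θ − sin θ) = 2.979 m² and P = Dθ/2 = 4.419 m.
Hydraulic radius R = A/P = 2.979/4.419 = 0.6743 m.
From Manning's equation, S = [nQ / (1 A R^(2/3))]² = [0.013 × 22.3 / (1 × 2.979 × 0.6743^(2/3))]² = 0.016.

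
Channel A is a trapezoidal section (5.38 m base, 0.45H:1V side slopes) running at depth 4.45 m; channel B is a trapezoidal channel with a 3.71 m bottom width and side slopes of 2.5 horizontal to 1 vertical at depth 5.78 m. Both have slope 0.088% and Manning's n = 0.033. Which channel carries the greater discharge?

channel B

Channel A: With bottom width b = 5.38 m and side slope z = 0.45: A = (b + zy)y = (5.38 + 0.45×4.45)×4.45 = 32.85 m²; P = b + 2y√(1+z²) = 5.38 + 2×4.45×1.097 = 15.14 m. Hydraulic radius R = A/P = 32.85/15.14 = 2.17 m. Q_A = (1/0.033)·32.85·2.17^(2/3)·√0.00088 = 49.5 m³/s.
Channel B: With bottom width b = 3.71 m and side slope z = 2.5: A = (b + zy)y = (3.71 + 2.5×5.78)×5.78 = 105 m²; P = b + 2y√(1+z²) = 3.71 + 2×5.78×2.693 = 34.84 m. Hydraulic radius R = A/P = 105/34.84 = 3.013 m. Q_B = (1/0.033)·105·3.013^(2/3)·√0.00088 = 196.8 m³/s.
Q_A = 49.5 m³/s vs Q_B = 196.8 m³/s, so channel B carries more.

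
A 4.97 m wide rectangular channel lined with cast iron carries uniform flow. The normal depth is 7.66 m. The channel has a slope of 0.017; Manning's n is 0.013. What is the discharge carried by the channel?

Q = 581 m³/s

Flow area A = b·y = 4.97 × 7.66 = 38.07 m². Wetted perimeter P = b + 2y = 4.97 + 2×7.66 = 20.29 m.
Hydraulic radius R = A/P = 38.07/20.29 = 1.876 m.
Manning's equation: Q = (1/n) A R^(2/3) S^(1/2) = (1/0.013) × 38.07 × 1.876^(2/3) × 0.017^(1/2) = 581 m³/s.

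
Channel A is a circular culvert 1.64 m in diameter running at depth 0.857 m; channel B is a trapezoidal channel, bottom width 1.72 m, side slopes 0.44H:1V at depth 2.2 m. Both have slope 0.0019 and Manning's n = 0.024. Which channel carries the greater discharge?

channel B

Channel A: For a circular section of diameter D = 1.64 m at depth y = 0.857 m, the central angle is θ = 2 arccos(1 − 2y/D) = 3.232 rad. Then A = (D²/8)(θ − sin θ) = 1.117 m² and P = Dθ/2 = 2.65 m. Hydraulic radius R = A/P = 1.117/2.65 = 0.4214 m. Q_A = (1/0.024)·1.117·0.4214^(2/3)·√0.0019 = 1.14 m³/s.
Channel B: With bottom width b = 1.72 m and side slope z = 0.44: A = (b + zy)y = (1.72 + 0.44×2.2)×2.2 = 5.914 m²; P = b + 2y√(1+z²) = 1.72 + 2×2.2×1.093 = 6.527 m. Hydraulic radius R = A/P = 5.914/6.527 = 0.906 m. Q_B = (1/0.024)·5.914·0.906^(2/3)·√0.0019 = 10.06 m³/s.
Q_A = 1.14 m³/s vs Q_B = 10.06 m³/s, so channel B carries more.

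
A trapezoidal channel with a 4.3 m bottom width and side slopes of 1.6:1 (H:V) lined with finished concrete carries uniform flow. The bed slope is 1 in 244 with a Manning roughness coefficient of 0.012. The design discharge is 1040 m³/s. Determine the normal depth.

Manning's equation rearranged: A R^(2/3) = nQ / (1·√S) = 0.012 × 1040 / (√0.004098) = 194.9.
Trying y = 7.15 m: A R^(2/3) = 264.2 — too large.
Trying y = 4.71 m: A R^(2/3) = 103.4 — too small.
Trying y = 6.26 m: A R^(2/3) = 195 — matches.

y_n = 6.26 m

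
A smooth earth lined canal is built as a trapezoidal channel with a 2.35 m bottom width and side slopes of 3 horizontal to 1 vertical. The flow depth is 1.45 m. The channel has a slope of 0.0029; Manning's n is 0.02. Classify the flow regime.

subcritical

With bottom width b = 2.35 m and side slope z = 3: A = (b + zy)y = (2.35 + 3×1.45)×1.45 = 9.715 m²; P = b + 2y√(1+z²) = 2.35 + 2×1.45×3.162 = 11.52 m.
Hydraulic radius R = A/P = 9.715/11.52 = 0.8433 m.
V = (1/n) R^(2/3) √S = (1/0.02) × 0.8433^(2/3) × √0.0029 = 2.403 m/s. Hydraulic depth D_h = A/T = 9.715/11.05 = 0.8792 m.
Froude number Fr = V/√(g·D_h) = 2.403/√(9.81×0.8792) = 0.818, which is less than 1, so the flow is subcritical.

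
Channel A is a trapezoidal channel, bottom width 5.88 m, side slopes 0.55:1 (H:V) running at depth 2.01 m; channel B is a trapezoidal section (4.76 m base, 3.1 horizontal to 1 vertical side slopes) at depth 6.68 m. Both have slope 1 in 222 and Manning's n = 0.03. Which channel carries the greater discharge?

channel B

Channel A: With bottom width b = 5.88 m and side slope z = 0.55: A = (b + zy)y = (5.88 + 0.55×2.01)×2.01 = 14.04 m²; P = b + 2y√(1+z²) = 5.88 + 2×2.01×1.141 = 10.47 m. Hydraulic radius R = A/P = 14.04/10.47 = 1.341 m. Q_A = (1/0.03)·14.04·1.341^(2/3)·√0.004505 = 38.2 m³/s.
Channel B: With bottom width b = 4.76 m and side slope z = 3.1: A = (b + zy)y = (4.76 + 3.1×6.68)×6.68 = 170.1 m²; P = b + 2y√(1+z²) = 4.76 + 2×6.68×3.257 = 48.28 m. Hydraulic radius R = A/P = 170.1/48.28 = 3.524 m. Q_B = (1/0.03)·170.1·3.524^(2/3)·√0.004505 = 881.4 m³/s.
Q_A = 38.2 m³/s vs Q_B = 881.4 m³/s, so channel B carries more.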